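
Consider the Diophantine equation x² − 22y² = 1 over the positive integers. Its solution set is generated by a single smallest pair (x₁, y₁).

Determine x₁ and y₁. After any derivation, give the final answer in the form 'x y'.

197 42

[4; 1,2,4,2,1,8] for √22; ℓ=6 ⇒ convergent index 5
i=0: a=4 ⇒ p=4, q=1
i=1: a=1 ⇒ p=5, q=1
i=2: a=2 ⇒ p=14, q=3
i=3: a=4 ⇒ p=61, q=13
i=4: a=2 ⇒ p=136, q=29
i=5: a=1 ⇒ p=197, q=42
fundamental: x₁=197, y₁=42  (since 38809 − 22·1764 = 1)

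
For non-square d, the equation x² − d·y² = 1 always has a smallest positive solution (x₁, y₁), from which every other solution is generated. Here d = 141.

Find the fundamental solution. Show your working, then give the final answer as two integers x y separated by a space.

d=141: √d = [11; 1,6,1,22] (ℓ=4, even), read p_3/q_3
a_0=11:  p_0=11·1+0=11,  q_0=11·0+1=1
…
a_2=6:  p_2=6·12+11=83,  q_2=6·1+1=7
a_3=1:  p_3=1·83+12=95,  q_3=1·7+1=8
fundamental: x₁=95, y₁=8  (since 9025 − 141·64 = 1)

95 8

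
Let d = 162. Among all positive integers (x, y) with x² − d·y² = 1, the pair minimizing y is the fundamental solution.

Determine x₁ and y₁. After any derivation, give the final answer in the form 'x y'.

19601 1540

[12; 1,2,1,2,12,2,1,2,1,24] for √162; ℓ=10 ⇒ convergent index 9
k=0  a_k=12  p_k/q_k = 12/1
k=1  a_k=1  p_k/q_k = 13/1
k=2  a_k=2  p_k/q_k = 38/3
k=3  a_k=1  p_k/q_k = 51/4
…
k=5  a_k=12  p_k/q_k = 1731/136
k=6  a_k=2  p_k/q_k = 3602/283
k=7  a_k=1  p_k/q_k = 5333/419
k=8  a_k=2  p_k/q_k = 14268/1121
k=9  a_k=1  p_k/q_k = 19601/1540
(x₁, y₁) = (19601, 1540);  19601² − 162·1540² = 1 ✓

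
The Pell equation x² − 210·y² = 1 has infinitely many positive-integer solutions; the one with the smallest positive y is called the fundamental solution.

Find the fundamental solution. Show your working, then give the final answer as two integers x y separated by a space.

√210 → a₀=14, period (2,28); ℓ=2 even so k=1
i=0: a=14 ⇒ p=14, q=1
i=1: a=2 ⇒ p=29, q=2
(x₁, y₁) = (29, 2);  29² − 210·2² = 1 ✓

29 2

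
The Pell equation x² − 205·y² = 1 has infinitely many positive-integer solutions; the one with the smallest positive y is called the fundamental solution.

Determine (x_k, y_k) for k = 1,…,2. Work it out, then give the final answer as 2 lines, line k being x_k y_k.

√205 = [14; 3,6,1,4,1,6,3,28, …], period ℓ=8 (even) → k=7
i=0: a=14 ⇒ p=14, q=1
i=1: a=3 ⇒ p=43, q=3
i=2: a=6 ⇒ p=272, q=19
…
i=4: a=4 ⇒ p=1532, q=107
i=5: a=1 ⇒ p=1847, q=129
i=6: a=6 ⇒ p=12614, q=881
i=7: a=3 ⇒ p=39689, q=2772
(x₁, y₁) = (39689, 2772);  39689² − 205·2772² = 1 ✓
(39689+2772√205)^2 = 3150433441 + 220035816√205

39689 2772
3150433441 220035816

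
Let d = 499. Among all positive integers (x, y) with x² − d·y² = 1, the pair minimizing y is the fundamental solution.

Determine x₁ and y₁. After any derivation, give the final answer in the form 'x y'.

√499 = [22; 2,1,21,1,2,44, …], period ℓ=6 (even) → k=5
step 0: (22, 1)  from 22·(1,0) + (0,1)
step 1: (45, 2)  from 2·(22,1) + (1,0)
…
step 3: (1452, 65)  from 21·(67,3) + (45,2)
step 4: (1519, 68)  from 1·(1452,65) + (67,3)
step 5: (4490, 201)  from 2·(1519,68) + (1452,65)
→ (4490, 201).  Check: 4490²=20160100, 499·201²=20160099, difference 1.

4490 201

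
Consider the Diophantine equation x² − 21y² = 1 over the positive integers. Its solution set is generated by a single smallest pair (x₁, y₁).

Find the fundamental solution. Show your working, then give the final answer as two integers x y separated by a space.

55 12

[4; 1,1,2,1,1,8] for √21; ℓ=6 ⇒ convergent index 5
i=0: a=4 ⇒ p=4, q=1
i=1: a=1 ⇒ p=5, q=1
i=2: a=1 ⇒ p=9, q=2
…
i=4: a=1 ⇒ p=32, q=7
i=5: a=1 ⇒ p=55, q=12
→ (55, 12).  Check: 55²=3025, 21·12²=3024, difference 1.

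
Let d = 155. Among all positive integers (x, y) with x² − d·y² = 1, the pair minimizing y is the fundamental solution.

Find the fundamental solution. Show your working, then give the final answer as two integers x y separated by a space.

d=155: √d = [12; 2,4,2,24] (ℓ=4, even), read p_3/q_3
i=0: a=12 ⇒ p=12, q=1
i=1: a=2 ⇒ p=25, q=2
i=2: a=4 ⇒ p=112, q=9
i=3: a=2 ⇒ p=249, q=20
(x₁, y₁) = (249, 20);  249² − 155·20² = 1 ✓

249 20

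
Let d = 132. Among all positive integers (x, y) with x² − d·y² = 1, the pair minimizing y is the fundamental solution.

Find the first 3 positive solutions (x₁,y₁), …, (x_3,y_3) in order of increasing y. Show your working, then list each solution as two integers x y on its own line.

d=132: √d = [11; 2,22] (ℓ=2, even), read p_1/q_1
a_0=11:  p_0=11·1+0=11,  q_0=11·0+1=1
a_1=2:  p_1=2·11+1=23,  q_1=2·1+0=2
fundamental: x₁=23, y₁=2  (since 529 − 132·4 = 1)
n=2: (23,2)∘(23,2) = (23·23+132·2·2, 23·2+2·23) = (1057,92)
n=3: (1057,92)∘(23,2) = (23·1057+132·2·92, 23·92+2·1057) = (48599,4230)

23 2
1057 92
48599 4230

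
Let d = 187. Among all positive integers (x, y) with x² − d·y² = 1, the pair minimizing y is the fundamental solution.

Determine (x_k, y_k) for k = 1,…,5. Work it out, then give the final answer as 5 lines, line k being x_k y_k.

√187 = [13; 1,2,13,2,1,26, …], period ℓ=6 (even) → k=5
a_0=13:  p_0=13·1+0=13,  q_0=13·0+1=1
…
a_2=2:  p_2=2·14+13=41,  q_2=2·1+1=3
a_3=13:  p_3=13·41+14=547,  q_3=13·3+1=40
a_4=2:  p_4=2·547+41=1135,  q_4=2·40+3=83
a_5=1:  p_5=1·1135+547=1682,  q_5=1·83+40=123
(x₁, y₁) = (1682, 123);  1682² − 187·123² = 1 ✓
n=2: (1682,123)∘(1682,123) = (1682·1682+187·123·123, 1682·123+123·1682) = (5658247,413772)
n=3: (5658247,413772)∘(1682,123) = (1682·5658247+187·123·413772, 1682·413772+123·5658247) = (19034341226,1391928885)
n=4: (19034341226,1391928885)∘(1682,123) = (1682·19034341226+187·123·1391928885, 1682·1391928885+123·19034341226) = (64031518226017,4682448355368)
n=5: (64031518226017,4682448355368)∘(1682,123) = (1682·64031518226017+187·123·4682448355368, 1682·4682448355368+123·64031518226017) = (215402008277979962,15751754875529067)

1682 123
5658247 413772
19034341226 1391928885
64031518226017 4682448355368
215402008277979962 15751754875529067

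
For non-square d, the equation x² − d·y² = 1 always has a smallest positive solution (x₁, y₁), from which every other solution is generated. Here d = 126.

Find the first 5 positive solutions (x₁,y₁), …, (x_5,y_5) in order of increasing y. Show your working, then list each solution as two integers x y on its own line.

449 40
403201 35920
362074049 32256120
325142092801 28965959840
291977237261249 26011399680200

d=126: √d = [11; 4,2,4,22] (ℓ=4, even), read p_3/q_3
step 0: (11, 1)  from 11·(1,0) + (0,1)
…
step 2: (101, 9)  from 2·(45,4) + (11,1)
step 3: (449, 40)  from 4·(101,9) + (45,4)
fundamental: x₁=449, y₁=40  (since 201601 − 126·1600 = 1)
(449+40√126)^2 = 403201 + 35920√126
(449+40√126)^3 = 362074049 + 32256120√126
(449+40√126)^4 = 325142092801 + 28965959840√126
(449+40√126)^5 = 291977237261249 + 26011399680200√126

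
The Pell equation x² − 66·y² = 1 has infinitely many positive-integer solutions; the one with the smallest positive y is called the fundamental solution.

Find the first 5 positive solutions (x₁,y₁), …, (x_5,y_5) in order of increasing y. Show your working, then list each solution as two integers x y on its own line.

65 8
8449 1040
1098305 135192
142771201 17573920
18559157825 2284474408

[8; 8,16] for √66; ℓ=2 ⇒ convergent index 1
i=0: a=8 ⇒ p=8, q=1
i=1: a=8 ⇒ p=65, q=8
fundamental: x₁=65, y₁=8  (since 4225 − 66·64 = 1)
n=2: (65,8)∘(65,8) = (65·65+66·8·8, 65·8+8·65) = (8449,1040)
n=3: (8449,1040)∘(65,8) = (65·8449+66·8·1040, 65·1040+8·8449) = (1098305,135192)
n=4: (1098305,135192)∘(65,8) = (65·1098305+66·8·135192, 65·135192+8·1098305) = (142771201,17573920)
n=5: (142771201,17573920)∘(65,8) = (65·142771201+66·8·17573920, 65·17573920+8·142771201) = (18559157825,2284474408)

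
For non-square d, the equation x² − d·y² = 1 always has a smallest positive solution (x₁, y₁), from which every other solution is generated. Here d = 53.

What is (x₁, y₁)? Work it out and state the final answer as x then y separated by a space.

d=53: √d = [7; 3,1,1,3,14] (ℓ=5, odd), read p_9/q_9
step 0: (7, 1)  from 7·(1,0) + (0,1)
step 1: (22, 3)  from 3·(7,1) + (1,0)
…
step 4: (182, 25)  from 3·(51,7) + (29,4)
step 5: (2599, 357)  from 14·(182,25) + (51,7)
…
step 7: (10578, 1453)  from 1·(7979,1096) + (2599,357)
step 8: (18557, 2549)  from 1·(10578,1453) + (7979,1096)
step 9: (66249, 9100)  from 3·(18557,2549) + (10578,1453)
(x₁, y₁) = (66249, 9100);  66249² − 53·9100² = 1 ✓

66249 9100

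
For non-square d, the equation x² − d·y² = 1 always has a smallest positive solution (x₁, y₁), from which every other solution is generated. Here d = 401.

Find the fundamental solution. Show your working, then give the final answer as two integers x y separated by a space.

801 40

[20; 40] for √401; ℓ=1 ⇒ convergent index 1
i=0: a=20 ⇒ p=20, q=1
i=1: a=40 ⇒ p=801, q=40
(x₁, y₁) = (801, 40);  801² − 401·40² = 1 ✓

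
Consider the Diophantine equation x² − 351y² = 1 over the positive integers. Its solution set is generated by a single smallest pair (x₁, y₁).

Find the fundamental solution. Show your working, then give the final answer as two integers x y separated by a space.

√351 = [18; 1,2,1,3,2,2,2,3,1,2,1,36, …], period ℓ=12 (even) → k=11
i=0: a=18 ⇒ p=18, q=1
…
i=3: a=1 ⇒ p=75, q=4
…
i=5: a=2 ⇒ p=637, q=34
…
i=10: a=2 ⇒ p=45882, q=2449
i=11: a=1 ⇒ p=62425, q=3332
→ (62425, 3332).  Check: 62425²=3896880625, 351·3332²=3896880624, difference 1.

62425 3332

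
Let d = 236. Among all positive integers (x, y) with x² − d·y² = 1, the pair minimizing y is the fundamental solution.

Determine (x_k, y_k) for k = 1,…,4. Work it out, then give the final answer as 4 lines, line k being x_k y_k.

√236 = [15; 2,1,3,5,1,6,1,5,3,1,2,30, …], period ℓ=12 (even) → k=11
a_0=15:  p_0=15·1+0=15,  q_0=15·0+1=1
…
a_3=3:  p_3=3·46+31=169,  q_3=3·3+2=11
a_4=5:  p_4=5·169+46=891,  q_4=5·11+3=58
…
a_8=5:  p_8=5·8311+7251=48806,  q_8=5·541+472=3177
…
a_10=1:  p_10=1·154729+48806=203535,  q_10=1·10072+3177=13249
a_11=2:  p_11=2·203535+154729=561799,  q_11=2·13249+10072=36570
fundamental: x₁=561799, y₁=36570  (since 315618116401 − 236·1337364900 = 1)
(561799+36570√236)^2 = 631236232801 + 41089978860√236
(561799+36570√236)^3 = 709255768702176199 + 46168618067101710√236
(561799+36570√236)^4 = 796918363201596536611201 + 51874966922918257173720√236

561799 36570
631236232801 41089978860
709255768702176199 46168618067101710
796918363201596536611201 51874966922918257173720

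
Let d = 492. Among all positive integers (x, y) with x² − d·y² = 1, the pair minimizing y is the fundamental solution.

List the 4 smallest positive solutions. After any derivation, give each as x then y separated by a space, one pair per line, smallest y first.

29767 1342
1772148577 79894628
105503093353351 4756446782010
6281021157926249857 283170302640288712

[22; 5,1,1,10,1,1,5,44] for √492; ℓ=8 ⇒ convergent index 7
a_0=22:  p_0=22·1+0=22,  q_0=22·0+1=1
…
a_5=1:  p_5=1·2573+244=2817,  q_5=1·116+11=127
a_6=1:  p_6=1·2817+2573=5390,  q_6=1·127+116=243
a_7=5:  p_7=5·5390+2817=29767,  q_7=5·243+127=1342
fundamental: x₁=29767, y₁=1342  (since 886074289 − 492·1800964 = 1)
(x_2, y_2) = (29767·29767 + 492·1342·1342, 29767·1342 + 1342·29767) = (1772148577, 79894628)
(x_3, y_3) = (29767·1772148577 + 492·1342·79894628, 29767·79894628 + 1342·1772148577) = (105503093353351, 4756446782010)
(x_4, y_4) = (29767·105503093353351 + 492·1342·4756446782010, 29767·4756446782010 + 1342·105503093353351) = (6281021157926249857, 283170302640288712)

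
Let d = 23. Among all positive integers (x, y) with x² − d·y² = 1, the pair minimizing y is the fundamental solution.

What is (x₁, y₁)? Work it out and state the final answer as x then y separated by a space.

[4; 1,3,1,8] for √23; ℓ=4 ⇒ convergent index 3
i=0: a=4 ⇒ p=4, q=1
i=1: a=1 ⇒ p=5, q=1
i=2: a=3 ⇒ p=19, q=4
i=3: a=1 ⇒ p=24, q=5
→ (24, 5).  Check: 24²=576, 23·5²=575, difference 1.

24 5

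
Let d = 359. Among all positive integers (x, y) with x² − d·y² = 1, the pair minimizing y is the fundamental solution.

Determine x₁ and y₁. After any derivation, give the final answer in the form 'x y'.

[18; 1,17,1,36] for √359; ℓ=4 ⇒ convergent index 3
k=0  a_k=18  p_k/q_k = 18/1
k=1  a_k=1  p_k/q_k = 19/1
k=2  a_k=17  p_k/q_k = 341/18
k=3  a_k=1  p_k/q_k = 360/19
→ (360, 19).  Check: 360²=129600, 359·19²=129599, difference 1.

360 19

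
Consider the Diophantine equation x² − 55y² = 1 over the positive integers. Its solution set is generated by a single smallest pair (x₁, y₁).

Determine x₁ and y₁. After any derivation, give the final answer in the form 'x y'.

89 12

[7; 2,2,2,14] for √55; ℓ=4 ⇒ convergent index 3
a_0=7:  p_0=7·1+0=7,  q_0=7·0+1=1
…
a_2=2:  p_2=2·15+7=37,  q_2=2·2+1=5
a_3=2:  p_3=2·37+15=89,  q_3=2·5+2=12
→ (89, 12).  Check: 89²=7921, 55·12²=7920, difference 1.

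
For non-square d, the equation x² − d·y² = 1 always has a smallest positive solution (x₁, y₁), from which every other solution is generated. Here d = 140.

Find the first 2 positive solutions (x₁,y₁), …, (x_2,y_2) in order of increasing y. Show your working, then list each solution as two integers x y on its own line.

d=140: √d = [11; 1,4,1,22] (ℓ=4, even), read p_3/q_3
k=0  a_k=11  p_k/q_k = 11/1
k=1  a_k=1  p_k/q_k = 12/1
k=2  a_k=4  p_k/q_k = 59/5
k=3  a_k=1  p_k/q_k = 71/6
→ (71, 6).  Check: 71²=5041, 140·6²=5040, difference 1.
(x_2, y_2) = (71·71 + 140·6·6, 71·6 + 6·71) = (10081, 852)

71 6
10081 852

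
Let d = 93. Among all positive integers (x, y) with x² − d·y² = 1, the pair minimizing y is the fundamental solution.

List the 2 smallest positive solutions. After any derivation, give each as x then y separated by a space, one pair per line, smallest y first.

d=93: √d = [9; 1,1,1,4,6,4,1,1,1,18] (ℓ=10, even), read p_9/q_9
step 0: (9, 1)  from 9·(1,0) + (0,1)
step 1: (10, 1)  from 1·(9,1) + (1,0)
step 2: (19, 2)  from 1·(10,1) + (9,1)
step 3: (29, 3)  from 1·(19,2) + (10,1)
step 4: (135, 14)  from 4·(29,3) + (19,2)
…
step 6: (3491, 362)  from 4·(839,87) + (135,14)
step 7: (4330, 449)  from 1·(3491,362) + (839,87)
step 8: (7821, 811)  from 1·(4330,449) + (3491,362)
step 9: (12151, 1260)  from 1·(7821,811) + (4330,449)
→ (12151, 1260).  Check: 12151²=147646801, 93·1260²=147646800, difference 1.
(x_2, y_2) = (12151·12151 + 93·1260·1260, 12151·1260 + 1260·12151) = (295293601, 30620520)

12151 1260
295293601 30620520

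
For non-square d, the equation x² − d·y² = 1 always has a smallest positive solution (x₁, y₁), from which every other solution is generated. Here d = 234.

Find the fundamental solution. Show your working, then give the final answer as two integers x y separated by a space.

5201 340

[15; 3,2,1,2,1,2,3,30] for √234; ℓ=8 ⇒ convergent index 7
step 0: (15, 1)  from 15·(1,0) + (0,1)
step 1: (46, 3)  from 3·(15,1) + (1,0)
step 2: (107, 7)  from 2·(46,3) + (15,1)
…
step 4: (413, 27)  from 2·(153,10) + (107,7)
…
step 6: (1545, 101)  from 2·(566,37) + (413,27)
step 7: (5201, 340)  from 3·(1545,101) + (566,37)
→ (5201, 340).  Check: 5201²=27050401, 234·340²=27050400, difference 1.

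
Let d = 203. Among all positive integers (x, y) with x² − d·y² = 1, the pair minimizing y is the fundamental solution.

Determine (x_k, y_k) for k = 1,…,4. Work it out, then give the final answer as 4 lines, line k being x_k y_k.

57 4
6497 456
740601 51980
84422017 5925264

√203 = [14; 4,28, …], period ℓ=2 (even) → k=1
a_0=14:  p_0=14·1+0=14,  q_0=14·0+1=1
a_1=4:  p_1=4·14+1=57,  q_1=4·1+0=4
(x₁, y₁) = (57, 4);  57² − 203·4² = 1 ✓
k=2:  x_2 = 57·57+203·4·4 = 6497,  y_2 = 57·4+4·57 = 456
k=3:  x_3 = 57·6497+203·4·456 = 740601,  y_3 = 57·456+4·6497 = 51980
k=4:  x_4 = 57·740601+203·4·51980 = 84422017,  y_4 = 57·51980+4·740601 = 5925264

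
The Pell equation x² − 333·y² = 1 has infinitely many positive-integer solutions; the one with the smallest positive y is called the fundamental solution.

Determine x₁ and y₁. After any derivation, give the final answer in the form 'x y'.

d=333: √d = [18; 4,36] (ℓ=2, even), read p_1/q_1
i=0: a=18 ⇒ p=18, q=1
i=1: a=4 ⇒ p=73, q=4
(x₁, y₁) = (73, 4);  73² − 333·4² = 1 ✓

73 4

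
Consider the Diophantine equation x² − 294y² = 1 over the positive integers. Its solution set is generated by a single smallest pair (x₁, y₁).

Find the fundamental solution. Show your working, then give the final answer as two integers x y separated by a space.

[17; 6,1,4,1,6,34] for √294; ℓ=6 ⇒ convergent index 5
i=0: a=17 ⇒ p=17, q=1
i=1: a=6 ⇒ p=103, q=6
i=2: a=1 ⇒ p=120, q=7
i=3: a=4 ⇒ p=583, q=34
i=4: a=1 ⇒ p=703, q=41
i=5: a=6 ⇒ p=4801, q=280
fundamental: x₁=4801, y₁=280  (since 23049601 − 294·78400 = 1)

4801 280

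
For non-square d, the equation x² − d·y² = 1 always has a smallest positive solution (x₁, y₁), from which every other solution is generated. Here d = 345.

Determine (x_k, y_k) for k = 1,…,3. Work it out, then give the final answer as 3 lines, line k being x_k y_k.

6761 364
91422241 4922008
1236211536041 66555391812

[18; 1,1,2,1,6,1,2,1,1,36] for √345; ℓ=10 ⇒ convergent index 9
k=0  a_k=18  p_k/q_k = 18/1
k=1  a_k=1  p_k/q_k = 19/1
k=2  a_k=1  p_k/q_k = 37/2
…
k=4  a_k=1  p_k/q_k = 130/7
…
k=6  a_k=1  p_k/q_k = 1003/54
k=7  a_k=2  p_k/q_k = 2879/155
k=8  a_k=1  p_k/q_k = 3882/209
k=9  a_k=1  p_k/q_k = 6761/364
(x₁, y₁) = (6761, 364);  6761² − 345·364² = 1 ✓
n=2: (6761,364)∘(6761,364) = (6761·6761+345·364·364, 6761·364+364·6761) = (91422241,4922008)
n=3: (91422241,4922008)∘(6761,364) = (6761·91422241+345·364·4922008, 6761·4922008+364·91422241) = (1236211536041,66555391812)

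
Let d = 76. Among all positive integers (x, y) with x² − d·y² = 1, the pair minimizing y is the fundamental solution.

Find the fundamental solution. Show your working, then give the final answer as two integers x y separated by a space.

57799 6630

d=76: √d = [8; 1,2,1,1,5,4,5,1,1,2,1,16] (ℓ=12, even), read p_11/q_11
i=0: a=8 ⇒ p=8, q=1
i=1: a=1 ⇒ p=9, q=1
…
i=6: a=4 ⇒ p=1421, q=163
i=7: a=5 ⇒ p=7445, q=854
…
i=10: a=2 ⇒ p=41488, q=4759
i=11: a=1 ⇒ p=57799, q=6630
(x₁, y₁) = (57799, 6630);  57799² − 76·6630² = 1 ✓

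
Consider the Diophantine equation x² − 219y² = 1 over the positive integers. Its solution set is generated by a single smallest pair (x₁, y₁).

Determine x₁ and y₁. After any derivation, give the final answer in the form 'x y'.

√219 = [14; 1,3,1,28, …], period ℓ=4 (even) → k=3
a_0=14:  p_0=14·1+0=14,  q_0=14·0+1=1
…
a_2=3:  p_2=3·15+14=59,  q_2=3·1+1=4
a_3=1:  p_3=1·59+15=74,  q_3=1·4+1=5
(x₁, y₁) = (74, 5);  74² − 219·5² = 1 ✓

74 5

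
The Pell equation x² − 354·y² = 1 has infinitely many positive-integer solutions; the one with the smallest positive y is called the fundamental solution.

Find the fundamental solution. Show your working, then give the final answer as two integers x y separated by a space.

258065 13716

√354 = [18; 1,4,2,2,18,2,2,4,1,36, …], period ℓ=10 (even) → k=9
a_0=18:  p_0=18·1+0=18,  q_0=18·0+1=1
a_1=1:  p_1=1·18+1=19,  q_1=1·1+0=1
a_2=4:  p_2=4·19+18=94,  q_2=4·1+1=5
…
a_4=2:  p_4=2·207+94=508,  q_4=2·11+5=27
a_5=18:  p_5=18·508+207=9351,  q_5=18·27+11=497
a_6=2:  p_6=2·9351+508=19210,  q_6=2·497+27=1021
a_7=2:  p_7=2·19210+9351=47771,  q_7=2·1021+497=2539
a_8=4:  p_8=4·47771+19210=210294,  q_8=4·2539+1021=11177
a_9=1:  p_9=1·210294+47771=258065,  q_9=1·11177+2539=13716
fundamental: x₁=258065, y₁=13716  (since 66597544225 − 354·188128656 = 1)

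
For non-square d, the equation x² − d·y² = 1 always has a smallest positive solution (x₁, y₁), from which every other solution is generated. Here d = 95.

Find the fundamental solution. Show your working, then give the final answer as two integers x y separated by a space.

√95 = [9; 1,2,1,18, …], period ℓ=4 (even) → k=3
i=0: a=9 ⇒ p=9, q=1
…
i=2: a=2 ⇒ p=29, q=3
i=3: a=1 ⇒ p=39, q=4
(x₁, y₁) = (39, 4);  39² − 95·4² = 1 ✓

39 4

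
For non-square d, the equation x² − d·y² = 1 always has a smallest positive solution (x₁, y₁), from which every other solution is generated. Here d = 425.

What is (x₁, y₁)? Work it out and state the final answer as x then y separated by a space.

143649 6968

d=425: √d = [20; 1,1,1,1,1,1,40] (ℓ=7, odd), read p_13/q_13
i=0: a=20 ⇒ p=20, q=1
i=1: a=1 ⇒ p=21, q=1
i=2: a=1 ⇒ p=41, q=2
…
i=5: a=1 ⇒ p=165, q=8
…
i=9: a=1 ⇒ p=22038, q=1069
i=10: a=1 ⇒ p=33191, q=1610
i=11: a=1 ⇒ p=55229, q=2679
i=12: a=1 ⇒ p=88420, q=4289
i=13: a=1 ⇒ p=143649, q=6968
→ (143649, 6968).  Check: 143649²=20635035201, 425·6968²=20635035200, difference 1.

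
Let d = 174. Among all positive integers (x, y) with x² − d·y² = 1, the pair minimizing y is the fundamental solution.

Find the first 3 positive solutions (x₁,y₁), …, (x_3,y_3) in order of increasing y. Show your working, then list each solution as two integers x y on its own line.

1451 110
4210801 319220
12219743051 926376330

d=174: √d = [13; 5,4,5,26] (ℓ=4, even), read p_3/q_3
i=0: a=13 ⇒ p=13, q=1
i=1: a=5 ⇒ p=66, q=5
i=2: a=4 ⇒ p=277, q=21
i=3: a=5 ⇒ p=1451, q=110
fundamental: x₁=1451, y₁=110  (since 2105401 − 174·12100 = 1)
(x_2, y_2) = (1451·1451 + 174·110·110, 1451·110 + 110·1451) = (4210801, 319220)
(x_3, y_3) = (1451·4210801 + 174·110·319220, 1451·319220 + 110·4210801) = (12219743051, 926376330)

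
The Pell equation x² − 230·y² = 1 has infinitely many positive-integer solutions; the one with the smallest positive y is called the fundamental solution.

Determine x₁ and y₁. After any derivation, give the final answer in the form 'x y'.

91 6

d=230: √d = [15; 6,30] (ℓ=2, even), read p_1/q_1
step 0: (15, 1)  from 15·(1,0) + (0,1)
step 1: (91, 6)  from 6·(15,1) + (1,0)
→ (91, 6).  Check: 91²=8281, 230·6²=8280, difference 1.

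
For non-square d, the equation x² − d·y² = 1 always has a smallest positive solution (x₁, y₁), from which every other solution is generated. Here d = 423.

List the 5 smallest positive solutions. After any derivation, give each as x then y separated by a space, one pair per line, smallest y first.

4607 224
42448897 2063936
391124132351 19017106080
3603817713033217 175223613357184
33205576016763929087 1614510354455987296

√423 → a₀=20, period (1,1,3,4,3,1,1,40); ℓ=8 even so k=7
step 0: (20, 1)  from 20·(1,0) + (0,1)
step 1: (21, 1)  from 1·(20,1) + (1,0)
step 2: (41, 2)  from 1·(21,1) + (20,1)
step 3: (144, 7)  from 3·(41,2) + (21,1)
…
step 5: (1995, 97)  from 3·(617,30) + (144,7)
step 6: (2612, 127)  from 1·(1995,97) + (617,30)
step 7: (4607, 224)  from 1·(2612,127) + (1995,97)
(x₁, y₁) = (4607, 224);  4607² − 423·224² = 1 ✓
n=2: (4607,224)∘(4607,224) = (4607·4607+423·224·224, 4607·224+224·4607) = (42448897,2063936)
n=3: (42448897,2063936)∘(4607,224) = (4607·42448897+423·224·2063936, 4607·2063936+224·42448897) = (391124132351,19017106080)
n=4: (391124132351,19017106080)∘(4607,224) = (4607·391124132351+423·224·19017106080, 4607·19017106080+224·391124132351) = (3603817713033217,175223613357184)
n=5: (3603817713033217,175223613357184)∘(4607,224) = (4607·3603817713033217+423·224·175223613357184, 4607·175223613357184+224·3603817713033217) = (33205576016763929087,1614510354455987296)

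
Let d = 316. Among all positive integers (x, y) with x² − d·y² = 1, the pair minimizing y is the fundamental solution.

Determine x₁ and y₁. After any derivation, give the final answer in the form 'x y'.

12799 720

√316 → a₀=17, period (1,3,2,8,2,3,1,34); ℓ=8 even so k=7
k=0  a_k=17  p_k/q_k = 17/1
k=1  a_k=1  p_k/q_k = 18/1
…
k=3  a_k=2  p_k/q_k = 160/9
k=4  a_k=8  p_k/q_k = 1351/76
k=5  a_k=2  p_k/q_k = 2862/161
k=6  a_k=3  p_k/q_k = 9937/559
k=7  a_k=1  p_k/q_k = 12799/720
(x₁, y₁) = (12799, 720);  12799² − 316·720² = 1 ✓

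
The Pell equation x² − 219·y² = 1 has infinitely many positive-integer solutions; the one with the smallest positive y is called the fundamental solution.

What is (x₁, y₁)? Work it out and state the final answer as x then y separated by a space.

d=219: √d = [14; 1,3,1,28] (ℓ=4, even), read p_3/q_3
step 0: (14, 1)  from 14·(1,0) + (0,1)
step 1: (15, 1)  from 1·(14,1) + (1,0)
step 2: (59, 4)  from 3·(15,1) + (14,1)
step 3: (74, 5)  from 1·(59,4) + (15,1)
→ (74, 5).  Check: 74²=5476, 219·5²=5475, difference 1.

74 5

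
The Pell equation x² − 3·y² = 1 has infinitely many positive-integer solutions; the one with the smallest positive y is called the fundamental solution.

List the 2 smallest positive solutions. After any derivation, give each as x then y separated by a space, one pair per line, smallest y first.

2 1
7 4

√3 → a₀=1, period (1,2); ℓ=2 even so k=1
a_0=1:  p_0=1·1+0=1,  q_0=1·0+1=1
a_1=1:  p_1=1·1+1=2,  q_1=1·1+0=1
fundamental: x₁=2, y₁=1  (since 4 − 3·1 = 1)
(x_2, y_2) = (2·2 + 3·1·1, 2·1 + 1·2) = (7, 4)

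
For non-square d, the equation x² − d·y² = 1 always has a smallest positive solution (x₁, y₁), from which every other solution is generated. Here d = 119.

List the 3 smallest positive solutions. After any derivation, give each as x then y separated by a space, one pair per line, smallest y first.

√119 = [10; 1,9,1,20, …], period ℓ=4 (even) → k=3
step 0: (10, 1)  from 10·(1,0) + (0,1)
step 1: (11, 1)  from 1·(10,1) + (1,0)
step 2: (109, 10)  from 9·(11,1) + (10,1)
step 3: (120, 11)  from 1·(109,10) + (11,1)
fundamental: x₁=120, y₁=11  (since 14400 − 119·121 = 1)
k=2:  x_2 = 120·120+119·11·11 = 28799,  y_2 = 120·11+11·120 = 2640
k=3:  x_3 = 120·28799+119·11·2640 = 6911640,  y_3 = 120·2640+11·28799 = 633589

120 11
28799 2640
6911640 633589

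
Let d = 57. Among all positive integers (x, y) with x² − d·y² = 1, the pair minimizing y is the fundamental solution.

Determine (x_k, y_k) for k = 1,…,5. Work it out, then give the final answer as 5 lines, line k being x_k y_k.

√57 = [7; 1,1,4,1,1,14, …], period ℓ=6 (even) → k=5
a_0=7:  p_0=7·1+0=7,  q_0=7·0+1=1
a_1=1:  p_1=1·7+1=8,  q_1=1·1+0=1
…
a_3=4:  p_3=4·15+8=68,  q_3=4·2+1=9
a_4=1:  p_4=1·68+15=83,  q_4=1·9+2=11
a_5=1:  p_5=1·83+68=151,  q_5=1·11+9=20
fundamental: x₁=151, y₁=20  (since 22801 − 57·400 = 1)
k=2:  x_2 = 151·151+57·20·20 = 45601,  y_2 = 151·20+20·151 = 6040
k=3:  x_3 = 151·45601+57·20·6040 = 13771351,  y_3 = 151·6040+20·45601 = 1824060
k=4:  x_4 = 151·13771351+57·20·1824060 = 4158902401,  y_4 = 151·1824060+20·13771351 = 550860080
k=5:  x_5 = 151·4158902401+57·20·550860080 = 1255974753751,  y_5 = 151·550860080+20·4158902401 = 166357920100

151 20
45601 6040
13771351 1824060
4158902401 550860080
1255974753751 166357920100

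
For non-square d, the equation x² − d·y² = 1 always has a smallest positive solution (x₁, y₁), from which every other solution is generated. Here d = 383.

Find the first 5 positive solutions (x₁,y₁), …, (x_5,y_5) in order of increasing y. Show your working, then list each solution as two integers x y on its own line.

√383 = [19; 1,1,3,19,3,1,1,38, …], period ℓ=8 (even) → k=7
step 0: (19, 1)  from 19·(1,0) + (0,1)
step 1: (20, 1)  from 1·(19,1) + (1,0)
step 2: (39, 2)  from 1·(20,1) + (19,1)
step 3: (137, 7)  from 3·(39,2) + (20,1)
…
step 5: (8063, 412)  from 3·(2642,135) + (137,7)
step 6: (10705, 547)  from 1·(8063,412) + (2642,135)
step 7: (18768, 959)  from 1·(10705,547) + (8063,412)
→ (18768, 959).  Check: 18768²=352237824, 383·959²=352237823, difference 1.
k=2:  x_2 = 18768·18768+383·959·959 = 704475647,  y_2 = 18768·959+959·18768 = 35997024
k=3:  x_3 = 18768·704475647+383·959·35997024 = 26443197867024,  y_3 = 18768·35997024+959·704475647 = 1351184291905
k=4:  x_4 = 18768·26443197867024+383·959·1351184291905 = 992571874432137217,  y_4 = 18768·1351184291905+959·26443197867024 = 50718053544949056
k=5:  x_5 = 18768·992571874432137217+383·959·50718053544949056 = 37257177852241504710288,  y_5 = 18768·50718053544949056+959·992571874432137217 = 1903752856512023474111

18768 959
704475647 35997024
26443197867024 1351184291905
992571874432137217 50718053544949056
37257177852241504710288 1903752856512023474111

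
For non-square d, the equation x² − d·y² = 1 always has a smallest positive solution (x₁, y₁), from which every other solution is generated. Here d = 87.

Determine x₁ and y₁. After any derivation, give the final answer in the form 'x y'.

28 3

√87 = [9; 3,18, …], period ℓ=2 (even) → k=1
a_0=9:  p_0=9·1+0=9,  q_0=9·0+1=1
a_1=3:  p_1=3·9+1=28,  q_1=3·1+0=3
→ (28, 3).  Check: 28²=784, 87·3²=783, difference 1.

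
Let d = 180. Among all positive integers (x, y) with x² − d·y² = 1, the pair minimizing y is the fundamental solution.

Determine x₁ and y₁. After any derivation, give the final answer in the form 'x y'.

[13; 2,2,2,26] for √180; ℓ=4 ⇒ convergent index 3
k=0  a_k=13  p_k/q_k = 13/1
k=1  a_k=2  p_k/q_k = 27/2
k=2  a_k=2  p_k/q_k = 67/5
k=3  a_k=2  p_k/q_k = 161/12
(x₁, y₁) = (161, 12);  161² − 180·12² = 1 ✓

161 12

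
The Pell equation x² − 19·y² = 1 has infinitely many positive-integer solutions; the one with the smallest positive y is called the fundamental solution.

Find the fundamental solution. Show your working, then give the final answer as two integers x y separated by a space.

170 39

√19 → a₀=4, period (2,1,3,1,2,8); ℓ=6 even so k=5
a_0=4:  p_0=4·1+0=4,  q_0=4·0+1=1
a_1=2:  p_1=2·4+1=9,  q_1=2·1+0=2
…
a_3=3:  p_3=3·13+9=48,  q_3=3·3+2=11
a_4=1:  p_4=1·48+13=61,  q_4=1·11+3=14
a_5=2:  p_5=2·61+48=170,  q_5=2·14+11=39
fundamental: x₁=170, y₁=39  (since 28900 − 19·1521 = 1)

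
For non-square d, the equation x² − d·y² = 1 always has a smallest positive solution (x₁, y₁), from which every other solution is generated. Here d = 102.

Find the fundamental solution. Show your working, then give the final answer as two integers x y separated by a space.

101 10

[10; 10,20] for √102; ℓ=2 ⇒ convergent index 1
a_0=10:  p_0=10·1+0=10,  q_0=10·0+1=1
a_1=10:  p_1=10·10+1=101,  q_1=10·1+0=10
(x₁, y₁) = (101, 10);  101² − 102·10² = 1 ✓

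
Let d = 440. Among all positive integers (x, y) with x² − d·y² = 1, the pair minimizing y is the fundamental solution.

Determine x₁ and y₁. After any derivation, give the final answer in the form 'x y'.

21 1

√440 = [20; 1,40, …], period ℓ=2 (even) → k=1
k=0  a_k=20  p_k/q_k = 20/1
k=1  a_k=1  p_k/q_k = 21/1
(x₁, y₁) = (21, 1);  21² − 440·1² = 1 ✓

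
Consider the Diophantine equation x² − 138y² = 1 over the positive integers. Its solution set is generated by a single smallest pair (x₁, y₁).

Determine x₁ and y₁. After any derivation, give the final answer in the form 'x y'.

47 4

√138 = [11; 1,2,1,22, …], period ℓ=4 (even) → k=3
a_0=11:  p_0=11·1+0=11,  q_0=11·0+1=1
a_1=1:  p_1=1·11+1=12,  q_1=1·1+0=1
a_2=2:  p_2=2·12+11=35,  q_2=2·1+1=3
a_3=1:  p_3=1·35+12=47,  q_3=1·3+1=4
(x₁, y₁) = (47, 4);  47² − 138·4² = 1 ✓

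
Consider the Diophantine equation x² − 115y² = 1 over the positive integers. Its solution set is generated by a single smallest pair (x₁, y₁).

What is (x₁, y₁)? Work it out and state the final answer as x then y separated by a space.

1126 105

√115 = [10; 1,2,1,1,1,1,1,2,1,20, …], period ℓ=10 (even) → k=9
k=0  a_k=10  p_k/q_k = 10/1
k=1  a_k=1  p_k/q_k = 11/1
…
k=3  a_k=1  p_k/q_k = 43/4
…
k=8  a_k=2  p_k/q_k = 815/76
k=9  a_k=1  p_k/q_k = 1126/105
fundamental: x₁=1126, y₁=105  (since 1267876 − 115·11025 = 1)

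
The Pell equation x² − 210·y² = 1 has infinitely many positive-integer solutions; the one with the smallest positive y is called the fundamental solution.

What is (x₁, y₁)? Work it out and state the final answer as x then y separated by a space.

√210 = [14; 2,28, …], period ℓ=2 (even) → k=1
k=0  a_k=14  p_k/q_k = 14/1
k=1  a_k=2  p_k/q_k = 29/2
fundamental: x₁=29, y₁=2  (since 841 − 210·4 = 1)

29 2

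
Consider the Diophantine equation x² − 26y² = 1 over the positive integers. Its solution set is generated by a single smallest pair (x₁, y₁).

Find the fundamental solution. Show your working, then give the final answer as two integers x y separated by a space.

√26 = [5; 10, …], period ℓ=1 (odd) → k=1
a_0=5:  p_0=5·1+0=5,  q_0=5·0+1=1
a_1=10:  p_1=10·5+1=51,  q_1=10·1+0=10
fundamental: x₁=51, y₁=10  (since 2601 − 26·100 = 1)

51 10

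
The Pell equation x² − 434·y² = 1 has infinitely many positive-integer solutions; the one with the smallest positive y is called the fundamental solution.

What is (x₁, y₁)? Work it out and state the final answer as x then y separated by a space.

[20; 1,4,1,40] for √434; ℓ=4 ⇒ convergent index 3
a_0=20:  p_0=20·1+0=20,  q_0=20·0+1=1
a_1=1:  p_1=1·20+1=21,  q_1=1·1+0=1
a_2=4:  p_2=4·21+20=104,  q_2=4·1+1=5
a_3=1:  p_3=1·104+21=125,  q_3=1·5+1=6
fundamental: x₁=125, y₁=6  (since 15625 − 434·36 = 1)

125 6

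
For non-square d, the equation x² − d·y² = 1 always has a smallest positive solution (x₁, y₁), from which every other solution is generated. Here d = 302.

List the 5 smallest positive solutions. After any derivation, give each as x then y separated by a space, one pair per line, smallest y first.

[17; 2,1,1,1,4,…,1,2,34] for √302; ℓ=16 ⇒ convergent index 15
step 0: (17, 1)  from 17·(1,0) + (0,1)
…
step 2: (52, 3)  from 1·(35,2) + (17,1)
…
step 4: (139, 8)  from 1·(87,5) + (52,3)
…
step 7: (2068, 119)  from 1·(1425,82) + (643,37)
…
step 14: (1617193, 93059)  from 1·(1042237,59974) + (574956,33085)
step 15: (4276623, 246092)  from 2·(1617193,93059) + (1042237,59974)
(x₁, y₁) = (4276623, 246092);  4276623² − 302·246092² = 1 ✓
n=2: (4276623,246092)∘(4276623,246092) = (4276623·4276623+302·246092·246092, 4276623·246092+246092·4276623) = (36579008568257,2104885414632)
n=3: (36579008568257,2104885414632)∘(4276623,246092) = (4276623·36579008568257+302·246092·2104885414632, 4276623·2104885414632+246092·36579008568257) = (312869258720405635599,18003602753159249380)
n=4: (312869258720405635599,18003602753159249380)∘(4276623,246092) = (4276623·312869258720405635599+302·246092·18003602753159249380, 4276623·18003602753159249380+246092·312869258720405635599) = (2676047735673238042056036097,153989243234046232237072848)
n=5: (2676047735673238042056036097,153989243234046232237072848)∘(4276623,246092) = (4276623·2676047735673238042056036097+302·246092·153989243234046232237072848, 4276623·153989243234046232237072848+246092·2676047735673238042056036097) = (22888894590955867721004902116885263,1317107878734614996094061229615228)

4276623 246092
36579008568257 2104885414632
312869258720405635599 18003602753159249380
2676047735673238042056036097 153989243234046232237072848
22888894590955867721004902116885263 1317107878734614996094061229615228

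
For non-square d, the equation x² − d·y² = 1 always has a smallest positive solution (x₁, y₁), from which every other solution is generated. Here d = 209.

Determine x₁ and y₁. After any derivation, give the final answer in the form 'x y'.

46551 3220

√209 = [14; 2,5,3,2,3,5,2,28, …], period ℓ=8 (even) → k=7
step 0: (14, 1)  from 14·(1,0) + (0,1)
step 1: (29, 2)  from 2·(14,1) + (1,0)
step 2: (159, 11)  from 5·(29,2) + (14,1)
…
step 4: (1171, 81)  from 2·(506,35) + (159,11)
step 5: (4019, 278)  from 3·(1171,81) + (506,35)
step 6: (21266, 1471)  from 5·(4019,278) + (1171,81)
step 7: (46551, 3220)  from 2·(21266,1471) + (4019,278)
fundamental: x₁=46551, y₁=3220  (since 2166995601 − 209·10368400 = 1)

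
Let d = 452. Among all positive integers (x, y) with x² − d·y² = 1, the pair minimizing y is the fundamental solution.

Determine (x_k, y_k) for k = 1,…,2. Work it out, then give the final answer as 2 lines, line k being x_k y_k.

1204353 56648
2900932297217 136448377488

√452 = [21; 3,1,5,3,10,3,5,1,3,42, …], period ℓ=10 (even) → k=9
step 0: (21, 1)  from 21·(1,0) + (0,1)
…
step 4: (1552, 73)  from 3·(489,23) + (85,4)
step 5: (16009, 753)  from 10·(1552,73) + (489,23)
…
step 8: (313483, 14745)  from 1·(263904,12413) + (49579,2332)
step 9: (1204353, 56648)  from 3·(313483,14745) + (263904,12413)
→ (1204353, 56648).  Check: 1204353²=1450466148609, 452·56648²=1450466148608, difference 1.
n=2: (1204353,56648)∘(1204353,56648) = (1204353·1204353+452·56648·56648, 1204353·56648+56648·1204353) = (2900932297217,136448377488)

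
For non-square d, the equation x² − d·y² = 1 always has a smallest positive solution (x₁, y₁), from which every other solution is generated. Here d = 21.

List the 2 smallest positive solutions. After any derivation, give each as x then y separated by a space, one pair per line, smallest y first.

[4; 1,1,2,1,1,8] for √21; ℓ=6 ⇒ convergent index 5
step 0: (4, 1)  from 4·(1,0) + (0,1)
step 1: (5, 1)  from 1·(4,1) + (1,0)
step 2: (9, 2)  from 1·(5,1) + (4,1)
…
step 4: (32, 7)  from 1·(23,5) + (9,2)
step 5: (55, 12)  from 1·(32,7) + (23,5)
(x₁, y₁) = (55, 12);  55² − 21·12² = 1 ✓
k=2:  x_2 = 55·55+21·12·12 = 6049,  y_2 = 55·12+12·55 = 1320

55 12
6049 1320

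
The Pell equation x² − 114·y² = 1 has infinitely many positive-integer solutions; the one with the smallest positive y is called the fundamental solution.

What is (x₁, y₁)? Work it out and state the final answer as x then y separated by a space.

1025 96

[10; 1,2,10,2,1,20] for √114; ℓ=6 ⇒ convergent index 5
i=0: a=10 ⇒ p=10, q=1
…
i=4: a=2 ⇒ p=694, q=65
i=5: a=1 ⇒ p=1025, q=96
→ (1025, 96).  Check: 1025²=1050625, 114·96²=1050624, difference 1.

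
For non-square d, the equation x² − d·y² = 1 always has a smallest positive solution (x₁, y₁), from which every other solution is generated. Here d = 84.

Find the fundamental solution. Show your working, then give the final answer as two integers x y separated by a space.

55 6

[9; 6,18] for √84; ℓ=2 ⇒ convergent index 1
step 0: (9, 1)  from 9·(1,0) + (0,1)
step 1: (55, 6)  from 6·(9,1) + (1,0)
fundamental: x₁=55, y₁=6  (since 3025 − 84·36 = 1)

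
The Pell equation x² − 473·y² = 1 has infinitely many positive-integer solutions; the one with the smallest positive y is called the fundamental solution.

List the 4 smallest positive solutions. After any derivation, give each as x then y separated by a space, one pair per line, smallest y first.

d=473: √d = [21; 1,2,1,42] (ℓ=4, even), read p_3/q_3
step 0: (21, 1)  from 21·(1,0) + (0,1)
…
step 2: (65, 3)  from 2·(22,1) + (21,1)
step 3: (87, 4)  from 1·(65,3) + (22,1)
→ (87, 4).  Check: 87²=7569, 473·4²=7568, difference 1.
(87+4√473)^2 = 15137 + 696√473
(87+4√473)^3 = 2633751 + 121100√473
(87+4√473)^4 = 458257537 + 21070704√473

87 4
15137 696
2633751 121100
458257537 21070704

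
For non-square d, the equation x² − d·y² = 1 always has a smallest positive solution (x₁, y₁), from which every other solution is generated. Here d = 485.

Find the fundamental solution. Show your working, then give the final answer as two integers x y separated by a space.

969 44

d=485: √d = [22; 44] (ℓ=1, odd), read p_1/q_1
i=0: a=22 ⇒ p=22, q=1
i=1: a=44 ⇒ p=969, q=44
fundamental: x₁=969, y₁=44  (since 938961 − 485·1936 = 1)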